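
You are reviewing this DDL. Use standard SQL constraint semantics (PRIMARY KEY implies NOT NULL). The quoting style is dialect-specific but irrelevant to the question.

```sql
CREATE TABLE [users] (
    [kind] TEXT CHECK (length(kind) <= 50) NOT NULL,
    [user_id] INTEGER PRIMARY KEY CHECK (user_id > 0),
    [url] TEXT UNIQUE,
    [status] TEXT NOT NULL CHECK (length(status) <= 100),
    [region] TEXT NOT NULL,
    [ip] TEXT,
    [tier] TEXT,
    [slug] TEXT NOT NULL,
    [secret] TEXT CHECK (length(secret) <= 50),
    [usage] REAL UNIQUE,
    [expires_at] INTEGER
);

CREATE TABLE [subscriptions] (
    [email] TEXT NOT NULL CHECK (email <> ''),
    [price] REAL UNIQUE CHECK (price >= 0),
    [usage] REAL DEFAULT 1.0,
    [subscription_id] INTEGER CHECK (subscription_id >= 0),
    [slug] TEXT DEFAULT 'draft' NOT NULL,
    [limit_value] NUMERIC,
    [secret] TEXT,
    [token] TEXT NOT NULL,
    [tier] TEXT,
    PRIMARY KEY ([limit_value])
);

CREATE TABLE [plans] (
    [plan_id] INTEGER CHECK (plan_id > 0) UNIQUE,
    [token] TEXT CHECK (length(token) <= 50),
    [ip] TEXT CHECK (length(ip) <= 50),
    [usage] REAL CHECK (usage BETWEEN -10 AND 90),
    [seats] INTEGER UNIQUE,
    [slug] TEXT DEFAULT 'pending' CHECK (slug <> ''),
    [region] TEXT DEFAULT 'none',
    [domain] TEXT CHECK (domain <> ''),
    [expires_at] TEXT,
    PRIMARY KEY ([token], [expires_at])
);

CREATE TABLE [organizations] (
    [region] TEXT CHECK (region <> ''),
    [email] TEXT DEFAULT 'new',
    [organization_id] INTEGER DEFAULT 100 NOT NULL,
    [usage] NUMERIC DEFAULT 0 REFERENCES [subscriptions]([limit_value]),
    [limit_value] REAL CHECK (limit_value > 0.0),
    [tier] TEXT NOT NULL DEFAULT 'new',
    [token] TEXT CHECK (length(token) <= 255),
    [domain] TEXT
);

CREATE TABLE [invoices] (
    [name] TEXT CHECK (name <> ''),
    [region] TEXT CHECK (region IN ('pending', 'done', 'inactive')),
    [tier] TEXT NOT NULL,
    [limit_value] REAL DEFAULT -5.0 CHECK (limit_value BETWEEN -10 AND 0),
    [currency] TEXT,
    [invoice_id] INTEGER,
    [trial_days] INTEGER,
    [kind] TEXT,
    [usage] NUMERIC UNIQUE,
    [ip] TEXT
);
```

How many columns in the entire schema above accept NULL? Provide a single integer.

33

users: 6 nullable (url, ip, tier, secret, usage, expires_at — PK (user_id) and explicit NOT NULL columns excluded).
subscriptions: 5 nullable (price, usage, subscription_id, secret, tier — PK (limit_value) and explicit NOT NULL columns excluded).
plans: 7 nullable (plan_id, ip, usage, seats, slug, region, domain — PK (token, expires_at) and explicit NOT NULL columns excluded).
organizations: 6 nullable (region, email, usage, limit_value, token, domain — PK none and explicit NOT NULL columns excluded).
invoices: 9 nullable (name, region, limit_value, currency, invoice_id, trial_days, kind, usage, ip — PK none and explicit NOT NULL columns excluded).
Total: 6 + 5 + 7 + 6 + 9 = 33.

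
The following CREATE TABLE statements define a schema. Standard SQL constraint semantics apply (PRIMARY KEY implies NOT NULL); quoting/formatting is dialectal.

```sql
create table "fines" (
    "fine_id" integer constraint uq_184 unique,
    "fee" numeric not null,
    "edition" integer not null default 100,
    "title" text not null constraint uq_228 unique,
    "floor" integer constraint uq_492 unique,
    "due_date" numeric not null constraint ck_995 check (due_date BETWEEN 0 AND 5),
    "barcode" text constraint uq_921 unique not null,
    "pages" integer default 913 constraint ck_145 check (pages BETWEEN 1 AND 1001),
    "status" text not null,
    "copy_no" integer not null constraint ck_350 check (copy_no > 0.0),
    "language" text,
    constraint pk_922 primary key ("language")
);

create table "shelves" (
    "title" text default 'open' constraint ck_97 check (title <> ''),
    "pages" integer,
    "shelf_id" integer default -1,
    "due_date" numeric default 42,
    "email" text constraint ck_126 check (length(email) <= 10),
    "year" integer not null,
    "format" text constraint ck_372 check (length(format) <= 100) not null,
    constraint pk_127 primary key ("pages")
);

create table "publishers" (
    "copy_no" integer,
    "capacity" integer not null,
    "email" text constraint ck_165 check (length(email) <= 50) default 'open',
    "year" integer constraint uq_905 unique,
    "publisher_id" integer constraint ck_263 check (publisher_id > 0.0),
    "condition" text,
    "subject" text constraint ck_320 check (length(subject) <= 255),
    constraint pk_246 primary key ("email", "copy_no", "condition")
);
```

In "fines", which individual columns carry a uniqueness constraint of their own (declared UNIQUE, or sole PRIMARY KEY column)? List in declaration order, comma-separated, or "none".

- fine_id: declared UNIQUE → unique.
- fee: no UNIQUE or single-column PK constraint.
- edition: no UNIQUE or single-column PK constraint.
- title: declared UNIQUE → unique.
- floor: declared UNIQUE → unique.
- due_date: no UNIQUE or single-column PK constraint.
- barcode: declared UNIQUE → unique.
- pages: no UNIQUE or single-column PK constraint.
- status: no UNIQUE or single-column PK constraint.
- copy_no: no UNIQUE or single-column PK constraint.
- language: single-column PRIMARY KEY → unique.

fine_id, title, floor, barcode, language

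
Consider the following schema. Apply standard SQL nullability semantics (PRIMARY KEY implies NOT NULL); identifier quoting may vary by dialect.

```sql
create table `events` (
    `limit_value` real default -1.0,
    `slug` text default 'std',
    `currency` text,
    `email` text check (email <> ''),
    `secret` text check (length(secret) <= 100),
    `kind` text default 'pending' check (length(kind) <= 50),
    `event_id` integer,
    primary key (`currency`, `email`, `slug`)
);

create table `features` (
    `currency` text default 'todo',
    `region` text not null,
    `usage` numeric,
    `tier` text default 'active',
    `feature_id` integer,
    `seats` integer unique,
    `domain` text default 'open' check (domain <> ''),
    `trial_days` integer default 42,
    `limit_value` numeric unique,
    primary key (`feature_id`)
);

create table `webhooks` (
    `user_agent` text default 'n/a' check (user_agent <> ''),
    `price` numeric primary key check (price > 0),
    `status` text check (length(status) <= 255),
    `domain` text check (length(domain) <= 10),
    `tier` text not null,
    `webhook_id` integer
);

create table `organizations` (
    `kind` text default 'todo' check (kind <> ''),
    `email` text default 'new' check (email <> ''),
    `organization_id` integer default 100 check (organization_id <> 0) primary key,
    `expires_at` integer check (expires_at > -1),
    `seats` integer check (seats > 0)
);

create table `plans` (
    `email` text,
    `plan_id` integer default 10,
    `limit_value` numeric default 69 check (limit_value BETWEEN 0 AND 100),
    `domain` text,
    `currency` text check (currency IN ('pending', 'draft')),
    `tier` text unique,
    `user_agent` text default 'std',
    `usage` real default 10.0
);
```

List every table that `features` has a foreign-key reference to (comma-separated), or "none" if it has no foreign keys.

No column in features has a REFERENCES clause.

none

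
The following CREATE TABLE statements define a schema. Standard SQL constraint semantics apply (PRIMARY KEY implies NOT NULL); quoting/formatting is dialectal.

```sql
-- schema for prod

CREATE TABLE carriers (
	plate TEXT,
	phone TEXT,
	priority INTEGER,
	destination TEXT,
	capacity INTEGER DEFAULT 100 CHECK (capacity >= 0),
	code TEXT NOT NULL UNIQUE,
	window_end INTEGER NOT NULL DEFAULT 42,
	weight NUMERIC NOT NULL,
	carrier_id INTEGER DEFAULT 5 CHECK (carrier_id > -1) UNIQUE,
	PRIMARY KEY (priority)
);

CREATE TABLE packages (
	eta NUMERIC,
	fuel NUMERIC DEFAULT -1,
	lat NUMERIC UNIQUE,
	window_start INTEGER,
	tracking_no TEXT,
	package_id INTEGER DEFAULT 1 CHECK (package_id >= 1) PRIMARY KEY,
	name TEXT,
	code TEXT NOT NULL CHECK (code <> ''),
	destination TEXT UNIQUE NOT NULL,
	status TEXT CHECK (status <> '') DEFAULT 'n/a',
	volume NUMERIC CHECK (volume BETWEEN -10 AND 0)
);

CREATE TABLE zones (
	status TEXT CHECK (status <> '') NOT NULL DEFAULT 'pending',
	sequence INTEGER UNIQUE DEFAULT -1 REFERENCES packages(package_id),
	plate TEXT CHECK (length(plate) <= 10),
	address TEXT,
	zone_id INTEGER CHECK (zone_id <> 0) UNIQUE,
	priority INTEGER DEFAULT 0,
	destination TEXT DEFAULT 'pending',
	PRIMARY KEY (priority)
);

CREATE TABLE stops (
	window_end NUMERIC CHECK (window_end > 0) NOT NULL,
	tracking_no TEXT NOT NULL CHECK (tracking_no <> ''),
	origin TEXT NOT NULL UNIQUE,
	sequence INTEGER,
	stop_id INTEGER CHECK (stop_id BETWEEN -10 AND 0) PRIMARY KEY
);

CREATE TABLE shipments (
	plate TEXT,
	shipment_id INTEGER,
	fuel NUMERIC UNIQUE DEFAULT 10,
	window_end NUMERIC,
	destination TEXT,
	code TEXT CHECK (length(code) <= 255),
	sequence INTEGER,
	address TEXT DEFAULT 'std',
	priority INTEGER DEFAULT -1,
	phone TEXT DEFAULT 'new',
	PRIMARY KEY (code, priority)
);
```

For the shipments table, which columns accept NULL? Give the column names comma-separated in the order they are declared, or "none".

- plate: no NOT NULL constraint applies → nullable.
- shipment_id: no NOT NULL constraint applies → nullable.
- fuel: UNIQUE does not imply NOT NULL → nullable.
- window_end: no NOT NULL constraint applies → nullable.
- destination: no NOT NULL constraint applies → nullable.
- code: part of the PRIMARY KEY, which implies NOT NULL → not nullable.
- sequence: no NOT NULL constraint applies → nullable.
- address: DEFAULT only fills an omitted column; an explicit NULL is still allowed → nullable.
- priority: part of the PRIMARY KEY, which implies NOT NULL → not nullable.
- phone: DEFAULT only fills an omitted column; an explicit NULL is still allowed → nullable.

plate, shipment_id, fuel, window_end, destination, sequence, address, phone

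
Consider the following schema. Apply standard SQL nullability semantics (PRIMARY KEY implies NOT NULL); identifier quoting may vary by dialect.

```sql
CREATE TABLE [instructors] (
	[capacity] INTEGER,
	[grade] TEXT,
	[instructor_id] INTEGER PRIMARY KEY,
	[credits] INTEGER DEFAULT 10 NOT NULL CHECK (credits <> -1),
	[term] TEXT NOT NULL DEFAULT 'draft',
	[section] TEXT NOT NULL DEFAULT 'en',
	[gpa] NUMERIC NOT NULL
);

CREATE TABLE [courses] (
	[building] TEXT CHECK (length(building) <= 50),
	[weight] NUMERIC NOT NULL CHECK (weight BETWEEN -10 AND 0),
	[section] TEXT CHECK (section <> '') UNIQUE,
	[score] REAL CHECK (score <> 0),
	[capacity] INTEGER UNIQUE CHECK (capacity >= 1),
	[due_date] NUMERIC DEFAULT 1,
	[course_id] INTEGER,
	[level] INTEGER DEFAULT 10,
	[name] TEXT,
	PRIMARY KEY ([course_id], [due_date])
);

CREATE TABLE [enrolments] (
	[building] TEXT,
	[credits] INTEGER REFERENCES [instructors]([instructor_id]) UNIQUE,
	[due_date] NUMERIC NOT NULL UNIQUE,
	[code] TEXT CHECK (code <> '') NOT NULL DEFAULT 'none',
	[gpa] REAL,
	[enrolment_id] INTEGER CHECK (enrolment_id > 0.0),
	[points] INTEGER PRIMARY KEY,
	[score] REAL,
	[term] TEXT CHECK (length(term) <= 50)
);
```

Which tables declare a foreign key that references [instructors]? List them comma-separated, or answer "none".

enrolments

- enrolments.credits references instructors(instructor_id).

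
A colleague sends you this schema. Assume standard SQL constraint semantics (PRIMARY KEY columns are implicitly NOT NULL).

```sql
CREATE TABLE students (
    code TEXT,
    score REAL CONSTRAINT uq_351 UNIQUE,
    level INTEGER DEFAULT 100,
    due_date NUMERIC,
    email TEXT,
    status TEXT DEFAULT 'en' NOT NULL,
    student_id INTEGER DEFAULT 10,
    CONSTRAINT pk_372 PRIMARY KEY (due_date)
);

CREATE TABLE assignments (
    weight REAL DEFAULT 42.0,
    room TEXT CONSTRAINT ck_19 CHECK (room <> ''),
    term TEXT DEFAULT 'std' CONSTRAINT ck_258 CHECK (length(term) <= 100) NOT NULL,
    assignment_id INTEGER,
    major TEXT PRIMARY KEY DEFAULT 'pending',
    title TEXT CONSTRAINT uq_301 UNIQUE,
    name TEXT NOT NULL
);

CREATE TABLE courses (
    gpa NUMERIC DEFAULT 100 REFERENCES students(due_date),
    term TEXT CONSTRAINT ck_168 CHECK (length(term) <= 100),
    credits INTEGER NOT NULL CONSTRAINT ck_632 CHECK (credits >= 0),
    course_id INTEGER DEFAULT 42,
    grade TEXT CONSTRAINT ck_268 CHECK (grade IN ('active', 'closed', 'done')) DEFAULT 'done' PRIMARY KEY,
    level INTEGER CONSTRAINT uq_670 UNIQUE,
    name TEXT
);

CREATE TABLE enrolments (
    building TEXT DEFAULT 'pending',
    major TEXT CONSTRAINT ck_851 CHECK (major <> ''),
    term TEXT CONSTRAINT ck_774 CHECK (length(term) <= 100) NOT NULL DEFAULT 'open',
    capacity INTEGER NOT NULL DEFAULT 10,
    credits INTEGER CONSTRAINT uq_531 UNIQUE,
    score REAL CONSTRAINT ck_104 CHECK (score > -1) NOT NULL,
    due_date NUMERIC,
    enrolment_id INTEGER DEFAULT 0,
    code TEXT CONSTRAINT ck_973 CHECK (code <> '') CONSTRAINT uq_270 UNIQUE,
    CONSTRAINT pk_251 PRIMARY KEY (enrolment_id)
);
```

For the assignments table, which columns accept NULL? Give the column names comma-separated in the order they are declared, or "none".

- weight: DEFAULT only fills an omitted column; an explicit NULL is still allowed → nullable.
- room: CHECK does not forbid NULL (a CHECK constraint passes when its expression is NULL) → nullable.
- term: declared NOT NULL → not nullable.
- assignment_id: no NOT NULL constraint applies → nullable.
- major: part of the PRIMARY KEY, which implies NOT NULL → not nullable.
- title: UNIQUE does not imply NOT NULL → nullable.
- name: declared NOT NULL → not nullable.

weight, room, assignment_id, title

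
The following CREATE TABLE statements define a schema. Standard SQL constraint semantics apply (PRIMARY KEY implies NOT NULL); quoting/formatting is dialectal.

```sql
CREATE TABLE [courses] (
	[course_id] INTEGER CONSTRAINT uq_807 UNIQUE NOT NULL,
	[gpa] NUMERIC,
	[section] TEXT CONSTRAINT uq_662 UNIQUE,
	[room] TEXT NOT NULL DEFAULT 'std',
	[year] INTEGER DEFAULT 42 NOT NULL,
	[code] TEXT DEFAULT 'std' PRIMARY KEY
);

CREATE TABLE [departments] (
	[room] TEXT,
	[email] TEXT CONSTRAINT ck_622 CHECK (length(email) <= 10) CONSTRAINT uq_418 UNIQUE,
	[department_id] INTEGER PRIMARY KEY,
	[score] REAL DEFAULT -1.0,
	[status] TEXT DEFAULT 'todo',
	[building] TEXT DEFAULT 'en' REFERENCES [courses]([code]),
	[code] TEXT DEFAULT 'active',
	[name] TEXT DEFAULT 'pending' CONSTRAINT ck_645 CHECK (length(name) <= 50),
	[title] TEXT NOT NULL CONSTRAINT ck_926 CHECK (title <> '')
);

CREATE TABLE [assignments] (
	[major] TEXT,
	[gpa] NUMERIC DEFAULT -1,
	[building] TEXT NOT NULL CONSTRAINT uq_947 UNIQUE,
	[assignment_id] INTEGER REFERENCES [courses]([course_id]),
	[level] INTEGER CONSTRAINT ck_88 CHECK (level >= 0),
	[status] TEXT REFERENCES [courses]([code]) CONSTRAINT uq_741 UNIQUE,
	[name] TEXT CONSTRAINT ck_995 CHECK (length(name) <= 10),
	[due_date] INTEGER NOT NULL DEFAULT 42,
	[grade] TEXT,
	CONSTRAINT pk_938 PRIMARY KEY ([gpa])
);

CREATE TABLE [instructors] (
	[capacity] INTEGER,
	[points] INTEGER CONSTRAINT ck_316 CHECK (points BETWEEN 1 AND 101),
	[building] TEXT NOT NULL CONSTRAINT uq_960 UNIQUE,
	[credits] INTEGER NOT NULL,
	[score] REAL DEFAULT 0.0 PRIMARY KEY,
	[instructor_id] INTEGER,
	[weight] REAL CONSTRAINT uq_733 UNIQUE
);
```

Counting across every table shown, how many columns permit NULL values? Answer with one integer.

19

courses: 2 nullable (gpa, section — PK (code) and explicit NOT NULL columns excluded).
departments: 7 nullable (room, email, score, status, building, code, name — PK (department_id) and explicit NOT NULL columns excluded).
assignments: 6 nullable (major, assignment_id, level, status, name, grade — PK (gpa) and explicit NOT NULL columns excluded).
instructors: 4 nullable (capacity, points, instructor_id, weight — PK (score) and explicit NOT NULL columns excluded).
Total: 2 + 7 + 6 + 4 = 19.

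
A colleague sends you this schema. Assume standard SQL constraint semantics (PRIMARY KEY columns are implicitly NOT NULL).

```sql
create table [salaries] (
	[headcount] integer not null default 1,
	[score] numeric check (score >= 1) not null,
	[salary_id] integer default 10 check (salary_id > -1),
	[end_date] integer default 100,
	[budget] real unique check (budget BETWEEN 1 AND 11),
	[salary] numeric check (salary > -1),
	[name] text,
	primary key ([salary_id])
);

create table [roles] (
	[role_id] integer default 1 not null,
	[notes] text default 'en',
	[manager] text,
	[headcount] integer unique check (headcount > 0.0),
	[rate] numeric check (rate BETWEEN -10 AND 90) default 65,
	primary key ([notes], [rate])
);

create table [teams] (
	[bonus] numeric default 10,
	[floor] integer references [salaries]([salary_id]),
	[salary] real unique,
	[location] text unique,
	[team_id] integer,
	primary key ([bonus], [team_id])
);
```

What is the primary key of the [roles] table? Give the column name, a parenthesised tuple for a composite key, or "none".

A table-level PRIMARY KEY clause names 2 columns: notes, rate.
This is a composite key — the combination is unique, not each column individually.

(notes, rate)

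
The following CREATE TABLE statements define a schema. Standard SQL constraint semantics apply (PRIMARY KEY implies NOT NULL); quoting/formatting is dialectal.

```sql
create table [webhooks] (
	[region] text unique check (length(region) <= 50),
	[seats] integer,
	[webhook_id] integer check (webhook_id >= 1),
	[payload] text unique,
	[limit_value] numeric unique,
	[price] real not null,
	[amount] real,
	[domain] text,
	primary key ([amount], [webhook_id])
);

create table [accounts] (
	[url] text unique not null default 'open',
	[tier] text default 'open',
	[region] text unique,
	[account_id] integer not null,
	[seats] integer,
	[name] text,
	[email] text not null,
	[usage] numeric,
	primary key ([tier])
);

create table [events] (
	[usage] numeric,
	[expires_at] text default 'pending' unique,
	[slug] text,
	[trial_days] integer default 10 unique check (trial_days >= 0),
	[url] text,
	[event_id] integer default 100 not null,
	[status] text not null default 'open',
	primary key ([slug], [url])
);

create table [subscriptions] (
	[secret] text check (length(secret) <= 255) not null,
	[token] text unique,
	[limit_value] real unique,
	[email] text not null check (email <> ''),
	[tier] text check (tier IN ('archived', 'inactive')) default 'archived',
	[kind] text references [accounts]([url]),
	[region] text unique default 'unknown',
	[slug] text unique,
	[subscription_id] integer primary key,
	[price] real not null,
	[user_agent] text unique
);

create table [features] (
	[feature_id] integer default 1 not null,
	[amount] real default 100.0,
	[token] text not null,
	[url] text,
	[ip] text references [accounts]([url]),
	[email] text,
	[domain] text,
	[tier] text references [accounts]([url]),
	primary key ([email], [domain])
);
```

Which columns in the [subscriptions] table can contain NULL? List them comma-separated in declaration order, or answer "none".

- secret: declared NOT NULL → not nullable.
- token: UNIQUE does not imply NOT NULL → nullable.
- limit_value: UNIQUE does not imply NOT NULL → nullable.
- email: declared NOT NULL → not nullable.
- tier: CHECK does not forbid NULL (a CHECK constraint passes when its expression is NULL) → nullable.
- kind: a foreign key column may be NULL unless separately constrained → nullable.
- region: UNIQUE does not imply NOT NULL → nullable.
- slug: UNIQUE does not imply NOT NULL → nullable.
- subscription_id: part of the PRIMARY KEY, which implies NOT NULL → not nullable.
- price: declared NOT NULL → not nullable.
- user_agent: UNIQUE does not imply NOT NULL → nullable.

token, limit_value, tier, kind, region, slug, user_agent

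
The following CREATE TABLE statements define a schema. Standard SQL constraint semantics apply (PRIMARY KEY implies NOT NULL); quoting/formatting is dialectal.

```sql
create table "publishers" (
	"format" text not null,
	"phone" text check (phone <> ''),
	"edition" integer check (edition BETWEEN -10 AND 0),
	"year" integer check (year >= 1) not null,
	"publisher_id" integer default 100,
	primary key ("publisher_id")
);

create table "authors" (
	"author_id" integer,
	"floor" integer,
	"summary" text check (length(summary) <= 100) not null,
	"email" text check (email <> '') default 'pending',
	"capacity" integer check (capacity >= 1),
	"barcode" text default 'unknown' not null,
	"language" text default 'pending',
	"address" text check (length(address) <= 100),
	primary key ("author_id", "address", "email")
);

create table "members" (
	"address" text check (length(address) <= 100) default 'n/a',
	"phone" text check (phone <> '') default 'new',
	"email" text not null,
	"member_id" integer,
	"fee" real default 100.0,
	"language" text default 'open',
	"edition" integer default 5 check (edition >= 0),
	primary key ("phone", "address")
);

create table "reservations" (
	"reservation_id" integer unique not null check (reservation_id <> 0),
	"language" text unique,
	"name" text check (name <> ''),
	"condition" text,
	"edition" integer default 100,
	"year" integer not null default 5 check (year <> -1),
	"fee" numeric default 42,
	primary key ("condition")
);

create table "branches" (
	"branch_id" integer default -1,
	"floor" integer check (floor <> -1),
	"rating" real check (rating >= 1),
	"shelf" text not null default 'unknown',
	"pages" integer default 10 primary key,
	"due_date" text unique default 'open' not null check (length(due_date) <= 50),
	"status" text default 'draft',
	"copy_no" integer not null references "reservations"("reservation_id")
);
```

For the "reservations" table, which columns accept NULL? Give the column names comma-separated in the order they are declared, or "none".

- reservation_id: declared NOT NULL → not nullable.
- language: UNIQUE does not imply NOT NULL → nullable.
- name: CHECK does not forbid NULL (a CHECK constraint passes when its expression is NULL) → nullable.
- condition: part of the PRIMARY KEY, which implies NOT NULL → not nullable.
- edition: DEFAULT only fills an omitted column; an explicit NULL is still allowed → nullable.
- year: declared NOT NULL → not nullable.
- fee: DEFAULT only fills an omitted column; an explicit NULL is still allowed → nullable.

language, name, edition, fee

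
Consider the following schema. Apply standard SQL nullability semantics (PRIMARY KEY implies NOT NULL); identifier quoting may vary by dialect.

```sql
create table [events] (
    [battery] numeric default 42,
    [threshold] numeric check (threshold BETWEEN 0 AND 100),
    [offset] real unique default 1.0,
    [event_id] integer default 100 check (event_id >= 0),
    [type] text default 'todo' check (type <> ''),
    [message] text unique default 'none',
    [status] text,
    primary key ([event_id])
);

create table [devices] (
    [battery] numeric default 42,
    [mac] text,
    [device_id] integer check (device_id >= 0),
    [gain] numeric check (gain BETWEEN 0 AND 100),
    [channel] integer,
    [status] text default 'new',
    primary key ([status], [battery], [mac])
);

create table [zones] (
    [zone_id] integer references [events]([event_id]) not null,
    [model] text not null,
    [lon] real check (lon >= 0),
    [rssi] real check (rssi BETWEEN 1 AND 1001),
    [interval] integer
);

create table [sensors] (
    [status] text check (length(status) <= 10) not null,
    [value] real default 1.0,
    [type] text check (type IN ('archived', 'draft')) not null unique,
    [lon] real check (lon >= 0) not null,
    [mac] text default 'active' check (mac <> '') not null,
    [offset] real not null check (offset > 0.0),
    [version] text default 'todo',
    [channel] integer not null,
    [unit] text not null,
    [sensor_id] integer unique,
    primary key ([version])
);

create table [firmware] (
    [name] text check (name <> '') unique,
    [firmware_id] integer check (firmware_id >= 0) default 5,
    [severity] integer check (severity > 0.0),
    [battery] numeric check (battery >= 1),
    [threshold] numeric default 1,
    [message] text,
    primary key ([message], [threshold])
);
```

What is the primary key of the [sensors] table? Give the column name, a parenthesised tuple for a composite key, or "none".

version

version is declared PRIMARY KEY as a table-level PRIMARY KEY clause.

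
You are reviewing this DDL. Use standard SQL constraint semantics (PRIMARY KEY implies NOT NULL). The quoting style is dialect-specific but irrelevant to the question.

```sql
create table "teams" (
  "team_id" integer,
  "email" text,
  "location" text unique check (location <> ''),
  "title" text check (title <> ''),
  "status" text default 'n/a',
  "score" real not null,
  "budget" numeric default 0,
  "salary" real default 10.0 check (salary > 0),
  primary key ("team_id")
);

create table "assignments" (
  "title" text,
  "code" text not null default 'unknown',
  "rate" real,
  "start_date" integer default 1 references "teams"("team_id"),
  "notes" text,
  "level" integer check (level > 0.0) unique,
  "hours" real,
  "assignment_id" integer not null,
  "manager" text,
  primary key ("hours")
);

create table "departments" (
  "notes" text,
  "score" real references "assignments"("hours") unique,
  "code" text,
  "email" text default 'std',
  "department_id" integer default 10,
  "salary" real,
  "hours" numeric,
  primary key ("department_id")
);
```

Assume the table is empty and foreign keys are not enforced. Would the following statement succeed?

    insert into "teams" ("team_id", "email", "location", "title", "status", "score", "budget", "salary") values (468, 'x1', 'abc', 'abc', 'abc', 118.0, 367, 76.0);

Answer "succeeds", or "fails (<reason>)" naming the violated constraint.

NOT NULL columns: score is supplied; team_id is supplied.
CHECK constraints: 'abc' satisfies (location <> ''); 'abc' satisfies (title <> ''); 76.0 satisfies (salary > 0).
No constraint is violated.

succeeds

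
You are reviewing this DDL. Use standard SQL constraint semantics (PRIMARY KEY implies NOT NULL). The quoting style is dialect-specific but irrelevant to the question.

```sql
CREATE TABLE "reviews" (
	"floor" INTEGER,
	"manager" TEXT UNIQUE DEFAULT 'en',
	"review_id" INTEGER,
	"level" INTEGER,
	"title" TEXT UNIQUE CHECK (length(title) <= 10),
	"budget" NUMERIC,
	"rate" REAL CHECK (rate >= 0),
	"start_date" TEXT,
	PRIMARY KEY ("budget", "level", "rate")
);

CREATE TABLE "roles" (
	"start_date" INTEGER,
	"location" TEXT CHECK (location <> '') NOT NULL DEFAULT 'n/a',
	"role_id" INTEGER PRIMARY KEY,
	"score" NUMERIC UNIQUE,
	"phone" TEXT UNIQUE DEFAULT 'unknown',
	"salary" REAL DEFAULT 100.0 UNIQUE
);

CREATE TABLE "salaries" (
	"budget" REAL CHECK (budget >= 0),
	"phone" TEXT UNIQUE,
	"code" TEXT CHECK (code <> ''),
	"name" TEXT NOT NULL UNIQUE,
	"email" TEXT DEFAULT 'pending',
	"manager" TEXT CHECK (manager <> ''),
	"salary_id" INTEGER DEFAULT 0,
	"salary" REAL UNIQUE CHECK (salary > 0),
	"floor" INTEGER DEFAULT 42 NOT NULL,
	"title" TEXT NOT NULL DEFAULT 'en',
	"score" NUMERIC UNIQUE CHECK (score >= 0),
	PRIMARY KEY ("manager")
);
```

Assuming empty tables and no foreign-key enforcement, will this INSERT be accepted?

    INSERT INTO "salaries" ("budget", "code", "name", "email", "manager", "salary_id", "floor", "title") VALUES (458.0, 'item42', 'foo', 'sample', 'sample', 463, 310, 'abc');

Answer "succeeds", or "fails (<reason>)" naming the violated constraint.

NOT NULL columns: floor is supplied; manager is supplied; name is supplied; title is supplied.
CHECK constraints: 458.0 satisfies (budget >= 0); 'item42' satisfies (code <> ''); 'sample' satisfies (manager <> '').
No constraint is violated.

succeeds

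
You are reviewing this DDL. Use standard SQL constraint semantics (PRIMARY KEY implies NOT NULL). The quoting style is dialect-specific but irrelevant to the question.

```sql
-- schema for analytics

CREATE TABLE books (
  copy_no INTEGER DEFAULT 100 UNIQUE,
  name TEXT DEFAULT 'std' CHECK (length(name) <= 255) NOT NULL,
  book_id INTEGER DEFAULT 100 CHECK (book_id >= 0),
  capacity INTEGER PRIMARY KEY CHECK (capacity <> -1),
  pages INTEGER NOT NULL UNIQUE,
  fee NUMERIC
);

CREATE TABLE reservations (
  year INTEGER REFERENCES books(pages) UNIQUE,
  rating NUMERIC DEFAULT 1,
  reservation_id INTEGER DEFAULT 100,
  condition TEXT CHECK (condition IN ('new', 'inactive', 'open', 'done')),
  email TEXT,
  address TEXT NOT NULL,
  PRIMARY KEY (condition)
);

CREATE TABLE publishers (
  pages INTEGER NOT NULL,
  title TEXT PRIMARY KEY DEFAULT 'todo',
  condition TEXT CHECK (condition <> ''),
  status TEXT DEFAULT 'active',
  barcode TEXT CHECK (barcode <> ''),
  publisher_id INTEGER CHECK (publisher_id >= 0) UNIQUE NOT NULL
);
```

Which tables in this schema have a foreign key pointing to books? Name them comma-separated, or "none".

reservations

- reservations.year references books(pages).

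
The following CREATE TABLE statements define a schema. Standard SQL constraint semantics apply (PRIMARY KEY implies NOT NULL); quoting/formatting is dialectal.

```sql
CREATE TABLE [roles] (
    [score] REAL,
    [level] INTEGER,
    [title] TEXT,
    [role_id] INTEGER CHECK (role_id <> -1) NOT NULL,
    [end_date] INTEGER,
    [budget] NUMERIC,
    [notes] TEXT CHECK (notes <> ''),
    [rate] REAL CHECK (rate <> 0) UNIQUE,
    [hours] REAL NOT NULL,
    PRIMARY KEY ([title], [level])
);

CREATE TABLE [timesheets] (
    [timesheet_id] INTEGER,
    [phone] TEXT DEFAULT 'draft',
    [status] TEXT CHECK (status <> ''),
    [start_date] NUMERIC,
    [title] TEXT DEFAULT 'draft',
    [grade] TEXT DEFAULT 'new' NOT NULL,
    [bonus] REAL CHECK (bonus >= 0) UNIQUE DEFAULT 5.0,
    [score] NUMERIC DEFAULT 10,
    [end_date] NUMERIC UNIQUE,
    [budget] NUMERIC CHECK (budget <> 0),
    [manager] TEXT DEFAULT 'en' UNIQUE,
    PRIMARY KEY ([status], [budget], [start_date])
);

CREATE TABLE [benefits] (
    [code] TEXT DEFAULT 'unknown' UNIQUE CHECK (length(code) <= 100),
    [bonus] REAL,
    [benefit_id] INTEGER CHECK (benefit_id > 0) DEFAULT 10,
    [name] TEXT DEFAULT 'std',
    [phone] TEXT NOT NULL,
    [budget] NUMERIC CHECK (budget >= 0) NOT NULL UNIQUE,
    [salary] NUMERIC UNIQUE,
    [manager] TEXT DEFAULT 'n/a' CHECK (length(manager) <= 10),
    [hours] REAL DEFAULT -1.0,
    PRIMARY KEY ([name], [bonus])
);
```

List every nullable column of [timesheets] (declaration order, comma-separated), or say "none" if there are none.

- timesheet_id: no NOT NULL constraint applies → nullable.
- phone: DEFAULT only fills an omitted column; an explicit NULL is still allowed → nullable.
- status: part of the PRIMARY KEY, which implies NOT NULL → not nullable.
- start_date: part of the PRIMARY KEY, which implies NOT NULL → not nullable.
- title: DEFAULT only fills an omitted column; an explicit NULL is still allowed → nullable.
- grade: declared NOT NULL → not nullable.
- bonus: CHECK does not forbid NULL (a CHECK constraint passes when its expression is NULL) → nullable.
- score: DEFAULT only fills an omitted column; an explicit NULL is still allowed → nullable.
- end_date: UNIQUE does not imply NOT NULL → nullable.
- budget: part of the PRIMARY KEY, which implies NOT NULL → not nullable.
- manager: UNIQUE does not imply NOT NULL → nullable.

timesheet_id, phone, title, bonus, score, end_date, manager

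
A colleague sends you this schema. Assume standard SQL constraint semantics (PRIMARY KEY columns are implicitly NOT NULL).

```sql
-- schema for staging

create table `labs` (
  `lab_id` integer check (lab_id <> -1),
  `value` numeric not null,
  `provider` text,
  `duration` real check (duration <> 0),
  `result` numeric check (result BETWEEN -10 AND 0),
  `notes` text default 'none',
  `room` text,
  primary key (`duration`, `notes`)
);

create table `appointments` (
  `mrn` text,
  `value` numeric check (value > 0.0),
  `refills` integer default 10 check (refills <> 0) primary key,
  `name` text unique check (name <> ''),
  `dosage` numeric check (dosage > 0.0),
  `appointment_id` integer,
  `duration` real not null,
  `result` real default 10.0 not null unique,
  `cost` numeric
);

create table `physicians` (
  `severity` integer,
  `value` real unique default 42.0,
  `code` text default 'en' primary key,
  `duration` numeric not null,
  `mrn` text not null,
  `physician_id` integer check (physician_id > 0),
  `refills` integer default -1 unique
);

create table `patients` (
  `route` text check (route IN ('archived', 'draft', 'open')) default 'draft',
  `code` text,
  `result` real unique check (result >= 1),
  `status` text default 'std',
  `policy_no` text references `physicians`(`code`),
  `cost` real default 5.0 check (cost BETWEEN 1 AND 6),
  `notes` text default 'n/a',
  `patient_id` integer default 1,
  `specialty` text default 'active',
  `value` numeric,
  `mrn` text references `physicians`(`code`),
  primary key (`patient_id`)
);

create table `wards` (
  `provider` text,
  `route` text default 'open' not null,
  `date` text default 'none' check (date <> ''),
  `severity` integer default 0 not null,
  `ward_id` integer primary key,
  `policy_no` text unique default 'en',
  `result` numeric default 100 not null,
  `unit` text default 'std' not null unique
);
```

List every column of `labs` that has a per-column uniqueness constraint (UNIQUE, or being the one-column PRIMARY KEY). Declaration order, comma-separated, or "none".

- lab_id: no UNIQUE or single-column PK constraint.
- value: no UNIQUE or single-column PK constraint.
- provider: no UNIQUE or single-column PK constraint.
- duration: part of a composite PRIMARY KEY — only the tuple is unique, not this column on its own.
- result: no UNIQUE or single-column PK constraint.
- notes: part of a composite PRIMARY KEY — only the tuple is unique, not this column on its own.
- room: no UNIQUE or single-column PK constraint.

none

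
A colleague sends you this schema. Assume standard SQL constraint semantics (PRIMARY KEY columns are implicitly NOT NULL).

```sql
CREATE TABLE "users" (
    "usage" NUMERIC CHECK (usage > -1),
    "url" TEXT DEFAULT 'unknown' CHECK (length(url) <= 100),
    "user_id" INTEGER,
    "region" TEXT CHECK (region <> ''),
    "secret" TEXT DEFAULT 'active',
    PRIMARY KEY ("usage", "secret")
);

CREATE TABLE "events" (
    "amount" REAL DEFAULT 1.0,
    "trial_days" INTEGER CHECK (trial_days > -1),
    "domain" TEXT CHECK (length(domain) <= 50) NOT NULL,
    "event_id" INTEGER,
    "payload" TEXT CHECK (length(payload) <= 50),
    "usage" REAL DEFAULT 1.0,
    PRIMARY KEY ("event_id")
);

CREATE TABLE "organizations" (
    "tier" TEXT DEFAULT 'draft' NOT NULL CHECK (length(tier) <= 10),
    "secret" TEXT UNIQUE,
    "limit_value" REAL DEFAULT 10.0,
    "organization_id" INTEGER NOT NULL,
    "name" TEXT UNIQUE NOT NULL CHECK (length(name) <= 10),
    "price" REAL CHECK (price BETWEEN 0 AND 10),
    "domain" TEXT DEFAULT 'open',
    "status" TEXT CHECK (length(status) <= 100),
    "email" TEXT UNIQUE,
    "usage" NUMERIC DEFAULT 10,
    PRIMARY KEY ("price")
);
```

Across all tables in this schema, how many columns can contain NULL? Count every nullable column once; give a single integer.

13

users: 3 nullable (url, user_id, region — PK (usage, secret) and explicit NOT NULL columns excluded).
events: 4 nullable (amount, trial_days, payload, usage — PK (event_id) and explicit NOT NULL columns excluded).
organizations: 6 nullable (secret, limit_value, domain, status, email, usage — PK (price) and explicit NOT NULL columns excluded).
Total: 3 + 4 + 6 = 13.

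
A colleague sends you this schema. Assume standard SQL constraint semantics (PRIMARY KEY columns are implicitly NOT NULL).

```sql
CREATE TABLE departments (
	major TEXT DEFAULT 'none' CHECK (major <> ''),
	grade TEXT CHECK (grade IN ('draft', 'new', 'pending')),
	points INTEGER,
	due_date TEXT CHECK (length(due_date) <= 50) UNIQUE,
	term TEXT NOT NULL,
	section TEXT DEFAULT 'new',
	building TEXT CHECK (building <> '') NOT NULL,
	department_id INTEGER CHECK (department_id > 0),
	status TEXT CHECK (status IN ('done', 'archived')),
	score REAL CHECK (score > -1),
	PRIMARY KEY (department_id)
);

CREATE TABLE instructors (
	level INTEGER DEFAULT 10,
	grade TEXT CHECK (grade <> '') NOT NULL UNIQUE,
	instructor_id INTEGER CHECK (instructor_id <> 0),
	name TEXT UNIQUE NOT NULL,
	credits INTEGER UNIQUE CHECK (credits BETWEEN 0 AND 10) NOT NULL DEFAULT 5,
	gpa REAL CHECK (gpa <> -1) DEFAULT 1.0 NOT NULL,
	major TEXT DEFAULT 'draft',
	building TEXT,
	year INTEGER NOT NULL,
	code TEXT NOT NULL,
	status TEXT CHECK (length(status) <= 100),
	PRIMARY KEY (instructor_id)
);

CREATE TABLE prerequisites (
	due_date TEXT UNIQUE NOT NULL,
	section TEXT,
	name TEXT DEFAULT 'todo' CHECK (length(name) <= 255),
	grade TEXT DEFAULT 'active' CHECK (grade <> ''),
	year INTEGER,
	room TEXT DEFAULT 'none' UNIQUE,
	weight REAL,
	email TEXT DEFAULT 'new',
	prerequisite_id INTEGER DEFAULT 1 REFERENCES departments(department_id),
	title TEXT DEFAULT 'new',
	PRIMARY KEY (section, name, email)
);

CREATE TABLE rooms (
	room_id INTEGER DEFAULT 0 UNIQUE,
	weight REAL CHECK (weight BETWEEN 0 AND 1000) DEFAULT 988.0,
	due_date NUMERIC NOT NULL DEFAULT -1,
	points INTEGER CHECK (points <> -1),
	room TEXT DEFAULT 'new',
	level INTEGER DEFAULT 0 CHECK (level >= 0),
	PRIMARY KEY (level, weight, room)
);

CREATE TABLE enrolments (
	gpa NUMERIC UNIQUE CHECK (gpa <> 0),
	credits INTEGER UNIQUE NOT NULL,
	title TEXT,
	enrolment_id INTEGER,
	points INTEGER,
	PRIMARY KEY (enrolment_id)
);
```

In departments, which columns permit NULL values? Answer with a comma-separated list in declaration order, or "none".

major, grade, points, due_date, section, status, score

- major: CHECK does not forbid NULL (a CHECK constraint passes when its expression is NULL) → nullable.
- grade: CHECK does not forbid NULL (a CHECK constraint passes when its expression is NULL) → nullable.
- points: no NOT NULL constraint applies → nullable.
- due_date: CHECK does not forbid NULL (a CHECK constraint passes when its expression is NULL) → nullable.
- term: declared NOT NULL → not nullable.
- section: DEFAULT only fills an omitted column; an explicit NULL is still allowed → nullable.
- building: declared NOT NULL → not nullable.
- department_id: part of the PRIMARY KEY, which implies NOT NULL → not nullable.
- status: CHECK does not forbid NULL (a CHECK constraint passes when its expression is NULL) → nullable.
- score: CHECK does not forbid NULL (a CHECK constraint passes when its expression is NULL) → nullable.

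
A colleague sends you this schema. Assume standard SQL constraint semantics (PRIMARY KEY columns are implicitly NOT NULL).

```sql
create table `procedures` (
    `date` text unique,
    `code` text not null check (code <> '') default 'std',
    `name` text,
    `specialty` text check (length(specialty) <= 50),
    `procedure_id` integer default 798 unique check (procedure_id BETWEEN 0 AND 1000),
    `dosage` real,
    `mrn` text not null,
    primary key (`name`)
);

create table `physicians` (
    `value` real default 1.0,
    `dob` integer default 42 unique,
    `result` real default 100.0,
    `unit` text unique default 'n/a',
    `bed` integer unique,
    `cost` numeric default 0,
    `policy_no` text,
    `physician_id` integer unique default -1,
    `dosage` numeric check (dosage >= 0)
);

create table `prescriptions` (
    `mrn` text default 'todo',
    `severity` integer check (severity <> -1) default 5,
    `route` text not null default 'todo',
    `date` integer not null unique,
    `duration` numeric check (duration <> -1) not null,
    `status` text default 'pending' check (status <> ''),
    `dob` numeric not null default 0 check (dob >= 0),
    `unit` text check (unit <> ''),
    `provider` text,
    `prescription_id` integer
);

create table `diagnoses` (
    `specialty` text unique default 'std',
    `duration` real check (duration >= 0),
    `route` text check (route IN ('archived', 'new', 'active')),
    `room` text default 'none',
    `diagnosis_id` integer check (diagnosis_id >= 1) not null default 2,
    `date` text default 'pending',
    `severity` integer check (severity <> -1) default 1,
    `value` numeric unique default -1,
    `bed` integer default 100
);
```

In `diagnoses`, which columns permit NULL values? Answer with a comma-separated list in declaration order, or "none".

specialty, duration, route, room, date, severity, value, bed

- specialty: UNIQUE does not imply NOT NULL → nullable.
- duration: CHECK does not forbid NULL (a CHECK constraint passes when its expression is NULL) → nullable.
- route: CHECK does not forbid NULL (a CHECK constraint passes when its expression is NULL) → nullable.
- room: DEFAULT only fills an omitted column; an explicit NULL is still allowed → nullable.
- diagnosis_id: declared NOT NULL → not nullable.
- date: DEFAULT only fills an omitted column; an explicit NULL is still allowed → nullable.
- severity: CHECK does not forbid NULL (a CHECK constraint passes when its expression is NULL) → nullable.
- value: UNIQUE does not imply NOT NULL → nullable.
- bed: DEFAULT only fills an omitted column; an explicit NULL is still allowed → nullable.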